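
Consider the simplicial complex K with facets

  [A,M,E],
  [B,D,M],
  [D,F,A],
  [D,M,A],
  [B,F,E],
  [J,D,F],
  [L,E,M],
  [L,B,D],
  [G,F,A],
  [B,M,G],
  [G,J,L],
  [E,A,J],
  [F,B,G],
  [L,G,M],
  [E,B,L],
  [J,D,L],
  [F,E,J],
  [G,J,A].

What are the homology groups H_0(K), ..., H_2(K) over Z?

We work with the vertex ordering A < B < D < E < F < G < J < L < M. The simplices of K, each written with vertices in increasing order, are:

  0-simplices (9): A, B, D, E, F, G, J, L, M
  1-simplices (27): AD, AE, AF, AG, AJ, AM, BD, BE, BF, BG, BL, BM, DF, DJ, DL, DM, EF, EJ, EL, EM, FG, FJ, GJ, GL, GM, JL, LM
  2-simplices (18): ADF, ADM, AEJ, AEM, AFG, AGJ, BDL, BDM, BEF, BEL, BFG, BGM, DFJ, DJL, EFJ, ELM, GJL, GLM

giving chain groups C_0 ≅ Z^9, C_1 ≅ Z^27, C_2 ≅ Z^18.

∂_1: C_1 → C_0 sends each edge [p,q] (with p < q) to q − p. For instance
  ∂BE = E − B.
This gives a 9×27 integer matrix of rank 8; reducing to Smith normal form yields diagonal entries (1,1,1,1,1,1,1,1).

The boundary map ∂_2: C_2 → C_1 sends each 2-simplex [p,q,r] to [q,r] − [p,r] + [p,q]. For instance
  ∂BDM = DM − BM + BD,
  ∂ADF = DF − AF + AD.
The resulting 27×18 matrix has rank 18, and its Smith normal form has invariant factors (1,1,1,1,1,1,1,1,1,1,1,1,1,1,1,1,1,2).

Computing H_k = (kernel of ∂_k) / (image of ∂_{k+1}):

  H_0: rank C_0 − rank ∂_1 = 9 − 8 = 1, and the invariant factors of ∂_1 are all 1, so H_0 ≅ Z.
  H_1: rank ker ∂_1 − rank ∂_2 = (27 − 8) − 18 = 1, and ∂_2 has invariant factor 2 > 1, so H_1 ≅ Z ⊕ Z/2Z.
  H_2: rank ker ∂_2 − rank ∂_3 = (18 − 18) − 0 = 0, and there is no ∂_3, so H_2 ≅ 0.

H_0 ≅ Z,  H_1 ≅ Z ⊕ Z/2Z,  H_2 = 0.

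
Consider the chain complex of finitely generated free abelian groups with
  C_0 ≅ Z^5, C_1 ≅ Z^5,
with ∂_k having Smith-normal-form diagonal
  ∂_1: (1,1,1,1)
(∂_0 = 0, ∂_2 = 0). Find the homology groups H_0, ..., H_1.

H_0: b_0 = 5 − 0 − 4 = 1; torsion from ∂_1 factors > 1: none. So H_0 = Z.
H_1: b_1 = 5 − 4 − 0 = 1; torsion from ∂_2 factors > 1: none. So H_1 = Z.

H_0 = Z,  H_1 = Z.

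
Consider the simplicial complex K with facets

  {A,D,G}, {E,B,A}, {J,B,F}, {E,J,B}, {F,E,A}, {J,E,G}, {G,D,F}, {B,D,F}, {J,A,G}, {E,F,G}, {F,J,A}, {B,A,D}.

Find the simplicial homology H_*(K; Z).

H_0 = Z,  H_1 = Z/2,  H_2 = 0.

Take the total order A < B < D < E < F < G < J on the vertex set. Then K (dimension 2) consists of the simplices:

  0-simplices (7): A, B, D, E, F, G, J
  1-simplices (18): AB, AD, AE, AF, AG, AJ, BD, BE, BF, BJ, DF, DG, EF, EG, EJ, FG, FJ, GJ
  2-simplices (12): ABD, ABE, ADG, AEF, AFJ, AGJ, BDF, BEJ, BFJ, DFG, EFG, EGJ

giving chain groups C_0 ≅ Z^7, C_1 ≅ Z^18, C_2 ≅ Z^12.

Boundary ∂_1: C_1 → C_0 is given by ∂[p,q] = [q] − [p].
The resulting 7×18 matrix has rank 6, and its Smith normal form has invariant factors (1,1,1,1,1,1).

Boundary ∂_2: C_2 → C_1 acts by ∂[p,q,r] = [q,r] − [p,r] + [p,q]. For instance
  ∂AGJ = GJ − AJ + AG,
  ∂EFG = FG − EG + EF.
The resulting 18×12 matrix has rank 12, and its Smith normal form has invariant factors (1,1,1,1,1,1,1,1,1,1,1,2).

From H_k ≅ ker(∂_k) / im(∂_{k+1}) we obtain:

  H_0: rank C_0 − rank ∂_1 = 7 − 6 = 1, and the invariant factors of ∂_1 are all 1, so H_0 ≅ Z.
  H_1: rank ker ∂_1 − rank ∂_2 = (18 − 6) − 12 = 0, and ∂_2 has invariant factor 2 > 1, so H_1 ≅ Z/2.
  H_2: rank ker ∂_2 − rank ∂_3 = (12 − 12) − 0 = 0, and there is no ∂_3, so H_2 ≅ 0.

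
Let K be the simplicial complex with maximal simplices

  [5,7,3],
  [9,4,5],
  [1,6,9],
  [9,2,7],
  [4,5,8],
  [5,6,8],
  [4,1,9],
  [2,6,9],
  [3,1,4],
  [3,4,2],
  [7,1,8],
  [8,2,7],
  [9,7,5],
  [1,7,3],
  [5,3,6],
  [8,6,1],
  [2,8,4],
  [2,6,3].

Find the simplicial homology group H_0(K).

H_0 ≅ Z.

We work with the vertex ordering 1 < 2 < 3 < 4 < 5 < 6 < 7 < 8 < 9. The simplices of K, each written with vertices in increasing order, are:

  0-simplices (9): [1], [2], [3], [4], [5], [6], [7], [8], [9]
  1-simplices (27): (27 of them)
  2-simplices (18): [1,3,4], [1,3,7], [1,4,9], [1,6,8], [1,6,9], [1,7,8], [2,3,4], [2,3,6], [2,4,8], [2,6,9], [2,7,8], [2,7,9], [3,5,6], [3,5,7], [4,5,8], [4,5,9], [5,6,8], [5,7,9]

Hence C_0 ≅ Z^9, C_1 ≅ Z^27, C_2 ≅ Z^18.

The boundary map ∂_1: C_1 → C_0 is given by ∂[p,q] = [q] − [p]. For instance
  ∂[1,8] = [8] − [1].
The resulting 9×27 matrix has rank 8, and its Smith normal form has invariant factors (1,1,1,1,1,1,1,1).

The boundary map ∂_2: C_2 → C_1 acts by ∂[p,q,r] = [q,r] − [p,r] + [p,q]. For instance
  ∂[2,3,4] = [3,4] − [2,4] + [2,3],
  ∂[4,5,9] = [5,9] − [4,9] + [4,5].
As a 27×18 matrix over Z this has rank 17, with invariant factors (1,1,1,1,1,1,1,1,1,1,1,1,1,1,1,1,1).

Now H_k = ker ∂_k / im ∂_{k+1}, so:

  H_0: rank C_0 − rank ∂_1 = 9 − 8 = 1, and the invariant factors of ∂_1 are all 1, so H_0 ≅ Z.

(K is a triangulation of the torus T^2.)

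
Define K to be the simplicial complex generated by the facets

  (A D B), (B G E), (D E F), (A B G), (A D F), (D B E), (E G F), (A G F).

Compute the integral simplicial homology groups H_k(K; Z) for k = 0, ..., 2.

H_0 = Z,  H_1 = 0,  H_2 = Z.

Fix the vertex order A < B < D < E < F < G and write every simplex with vertices in increasing order. Then dim K = 2 and the simplices of K are:

  0-simplices (6): A, B, D, E, F, G
  1-simplices (12): AB, AD, AF, AG, BD, BE, BG, DE, DF, EF, EG, FG
  2-simplices (8): ABD, ABG, ADF, AFG, BDE, BEG, DEF, EFG

so the chain groups are C_0 ≅ Z^6, C_1 ≅ Z^12, C_2 ≅ Z^8.

∂_1: C_1 → C_0 sends each edge [p,q] (with p < q) to q − p. For instance
  ∂AF = F − A.
This gives a 6×12 integer matrix of rank 5; reducing to Smith normal form yields diagonal entries (1,1,1,1,1).

∂_2: C_2 → C_1 maps a triangle to the signed sum of its edges. For instance
  ∂EFG = FG − EG + EF,
  ∂ABD = BD − AD + AB.
The 12×8 boundary matrix has rank 7 and Smith normal form diag(1,1,1,1,1,1,1).

Reading off H_k = ker ∂_k / im ∂_{k+1}:

  H_0: rank C_0 − rank ∂_1 = 6 − 5 = 1, and the invariant factors of ∂_1 are all 1, so H_0 = Z.
  H_1: rank ker ∂_1 − rank ∂_2 = (12 − 5) − 7 = 0, and the invariant factors of ∂_2 are all 1, so H_1 = 0.
  H_2: rank ker ∂_2 − rank ∂_3 = (8 − 7) − 0 = 1, and there is no ∂_3, so H_2 = Z.

As a check, the Euler characteristic is 6 − 12 + 8 = 2, which agrees with 1 − 0 + 1 = 2.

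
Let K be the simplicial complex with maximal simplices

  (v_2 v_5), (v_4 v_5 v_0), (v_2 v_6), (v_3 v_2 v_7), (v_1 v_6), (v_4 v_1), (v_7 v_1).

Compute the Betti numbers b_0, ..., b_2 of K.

b_0 = 1, b_1 = 2, b_2 = 0.

We work with the vertex ordering v_0 < v_1 < v_2 < v_3 < v_4 < v_5 < v_6 < v_7. The simplices of K, each written with vertices in increasing order, are:

  0-simplices (8): [v_0], [v_1], [v_2], [v_3], [v_4], [v_5], [v_6], [v_7]
  1-simplices (11): [v_0,v_4], [v_0,v_5], [v_1,v_4], [v_1,v_6], [v_1,v_7], [v_2,v_3], [v_2,v_5], [v_2,v_6], [v_2,v_7], [v_3,v_7], [v_4,v_5]
  2-simplices (2): [v_0,v_4,v_5], [v_2,v_3,v_7]

Hence C_0 ≅ Z^8, C_1 ≅ Z^11, C_2 ≅ Z^2.

∂_1: C_1 → C_0 is given by ∂[p,q] = [q] − [p].
The resulting 8×11 matrix has rank 7, and its Smith normal form has invariant factors (1,1,1,1,1,1,1).

Boundary ∂_2: C_2 → C_1 maps a triangle to the signed sum of its edges. For instance
  ∂[v_0,v_4,v_5] = [v_4,v_5] − [v_0,v_5] + [v_0,v_4],
  ∂[v_2,v_3,v_7] = [v_3,v_7] − [v_2,v_7] + [v_2,v_3].
This gives a 11×2 integer matrix of rank 2; reducing to Smith normal form yields diagonal entries (1,1).

Reading off H_k = ker ∂_k / im ∂_{k+1}:

  H_0: rank C_0 − rank ∂_1 = 8 − 7 = 1, and the invariant factors of ∂_1 are all 1, so H_0 ≅ Z.
  H_1: rank ker ∂_1 − rank ∂_2 = (11 − 7) − 2 = 2, and the invariant factors of ∂_2 are all 1, so H_1 ≅ Z^2.
  H_2: rank ker ∂_2 − rank ∂_3 = (2 − 2) − 0 = 0, and there is no ∂_3, so H_2 ≅ 0.

As a check, the Euler characteristic is 8 − 11 + 2 = -1, which agrees with 1 − 2 + 0 = -1.

Hence the Betti numbers are b_0 = 1, b_1 = 2, b_2 = 0.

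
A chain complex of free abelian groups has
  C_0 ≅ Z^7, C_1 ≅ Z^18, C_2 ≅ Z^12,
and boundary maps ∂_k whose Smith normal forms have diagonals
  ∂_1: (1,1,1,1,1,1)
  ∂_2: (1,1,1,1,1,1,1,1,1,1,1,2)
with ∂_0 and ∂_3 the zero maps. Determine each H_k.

H_0 ≅ Z,  H_1 ≅ Z/2,  H_2 = 0.

H_0: b_0 = 7 − 0 − 6 = 1; torsion from ∂_1 factors > 1: none. So H_0 ≅ Z.
H_1: b_1 = 18 − 6 − 12 = 0; torsion from ∂_2 factors > 1: [2]. So H_1 ≅ Z/2.
H_2: b_2 = 12 − 12 − 0 = 0; torsion from ∂_3 factors > 1: none. So H_2 ≅ 0.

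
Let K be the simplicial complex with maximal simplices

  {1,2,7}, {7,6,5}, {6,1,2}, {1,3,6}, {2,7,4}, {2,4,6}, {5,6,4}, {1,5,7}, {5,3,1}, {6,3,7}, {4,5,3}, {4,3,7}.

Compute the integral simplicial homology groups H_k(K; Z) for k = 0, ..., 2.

H_0 ≅ Z,  H_1 ≅ Z_2,  H_2 = 0.

K has 7 vertices, 18 edges, 12 triangles.
rank ∂_0 = 0, rank ∂_1 = 6 ⇒ b_0 = 7 − 0 − 6 = 1; all invariant factors of ∂_1 are 1 so no torsion. So H_0 = Z.
rank ∂_1 = 6, rank ∂_2 = 12 ⇒ b_1 = 18 − 6 − 12 = 0; ∂_2 has invariant factor(s) [2] giving torsion. So H_1 = Z_2.
rank ∂_2 = 12, rank ∂_3 = 0 ⇒ b_2 = 12 − 12 − 0 = 0. So H_2 = 0.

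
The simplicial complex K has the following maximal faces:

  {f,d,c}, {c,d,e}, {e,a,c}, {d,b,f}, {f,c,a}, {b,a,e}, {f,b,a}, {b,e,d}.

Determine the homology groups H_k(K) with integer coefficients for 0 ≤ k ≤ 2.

Fix the vertex order a < b < c < d < e < f and write every simplex with vertices in increasing order. Then dim K = 2 and the simplices of K are:

  0-simplices (6): a, b, c, d, e, f
  1-simplices (12): ab, ac, ae, af, bd, be, bf, cd, ce, cf, de, df
  2-simplices (8): abe, abf, ace, acf, bde, bdf, cde, cdf

giving chain groups C_0 ≅ Z^6, C_1 ≅ Z^12, C_2 ≅ Z^8.

Boundary ∂_1: C_1 → C_0 sends each edge [p,q] (with p < q) to q − p. For instance
  ∂ab = b − a.
This gives a 6×12 integer matrix of rank 5; reducing to Smith normal form yields diagonal entries (1,1,1,1,1).

∂_2: C_2 → C_1 sends each 2-simplex [p,q,r] to [q,r] − [p,r] + [p,q]. For instance
  ∂ace = ce − ae + ac,
  ∂bde = de − be + bd.
The resulting 12×8 matrix has rank 7, and its Smith normal form has invariant factors (1,1,1,1,1,1,1).

Now H_k = ker ∂_k / im ∂_{k+1}, so:

  H_0: rank C_0 − rank ∂_1 = 6 − 5 = 1, and the invariant factors of ∂_1 are all 1, so H_0 ≅ Z.
  H_1: rank ker ∂_1 − rank ∂_2 = (12 − 5) − 7 = 0, and the invariant factors of ∂_2 are all 1, so H_1 ≅ 0.
  H_2: rank ker ∂_2 − rank ∂_3 = (8 − 7) − 0 = 1, and there is no ∂_3, so H_2 ≅ Z.

As a check, the Euler characteristic is 6 − 12 + 8 = 2, which agrees with 1 − 0 + 1 = 2.

H_0 = Z,  H_1 = 0,  H_2 = Z.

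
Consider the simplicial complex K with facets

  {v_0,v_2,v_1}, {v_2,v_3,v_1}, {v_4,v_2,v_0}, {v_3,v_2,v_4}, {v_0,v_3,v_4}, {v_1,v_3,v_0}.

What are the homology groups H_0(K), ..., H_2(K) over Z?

H_0 = Z,  H_1 = 0,  H_2 = Z.

We work with the vertex ordering v_0 < v_1 < v_2 < v_3 < v_4. The simplices of K, each written with vertices in increasing order, are:

  0-simplices (5): [v_0], [v_1], [v_2], [v_3], [v_4]
  1-simplices (9): [v_0,v_1], [v_0,v_2], [v_0,v_3], [v_0,v_4], [v_1,v_2], [v_1,v_3], [v_2,v_3], [v_2,v_4], [v_3,v_4]
  2-simplices (6): [v_0,v_1,v_2], [v_0,v_1,v_3], [v_0,v_2,v_4], [v_0,v_3,v_4], [v_1,v_2,v_3], [v_2,v_3,v_4]

Hence C_0 ≅ Z^5, C_1 ≅ Z^9, C_2 ≅ Z^6.

Boundary ∂_1: C_1 → C_0 is given by ∂[p,q] = [q] − [p]. For instance
  ∂[v_0,v_2] = [v_2] − [v_0].
As a 5×9 matrix over Z this has rank 4, with invariant factors (1,1,1,1).

∂_2: C_2 → C_1 acts by ∂[p,q,r] = [q,r] − [p,r] + [p,q]. For instance
  ∂[v_0,v_2,v_4] = [v_2,v_4] − [v_0,v_4] + [v_0,v_2],
  ∂[v_0,v_3,v_4] = [v_3,v_4] − [v_0,v_4] + [v_0,v_3].
This gives a 9×6 integer matrix of rank 5; reducing to Smith normal form yields diagonal entries (1,1,1,1,1).

From H_k ≅ ker(∂_k) / im(∂_{k+1}) we obtain:

  H_0: rank C_0 − rank ∂_1 = 5 − 4 = 1, and the invariant factors of ∂_1 are all 1, so H_0 ≅ Z.
  H_1: rank ker ∂_1 − rank ∂_2 = (9 − 4) − 5 = 0, and the invariant factors of ∂_2 are all 1, so H_1 ≅ 0.
  H_2: rank ker ∂_2 − rank ∂_3 = (6 − 5) − 0 = 1, and there is no ∂_3, so H_2 ≅ Z.

(K is a triangulation of the 2-sphere S^2.)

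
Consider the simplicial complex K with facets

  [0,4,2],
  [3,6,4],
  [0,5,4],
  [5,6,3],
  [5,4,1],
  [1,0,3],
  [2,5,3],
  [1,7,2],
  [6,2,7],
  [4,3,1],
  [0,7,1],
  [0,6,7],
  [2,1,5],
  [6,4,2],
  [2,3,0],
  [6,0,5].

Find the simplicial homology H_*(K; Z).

H_0 ≅ Z,  H_1 ≅ Z^2,  H_2 ≅ Z.

Fix the vertex order 0 < 1 < 2 < 3 < 4 < 5 < 6 < 7 and write every simplex with vertices in increasing order. Then dim K = 2 and the simplices of K are:

  0-simplices (8): [0], [1], [2], [3], [4], [5], [6], [7]
  1-simplices (24): (24 of them)
  2-simplices (16): [0,1,3], [0,1,7], [0,2,3], [0,2,4], [0,4,5], [0,5,6], [0,6,7], [1,2,5], [1,2,7], [1,3,4], [1,4,5], [2,3,5], [2,4,6], [2,6,7], [3,4,6], [3,5,6]

so the chain groups are C_0 ≅ Z^8, C_1 ≅ Z^24, C_2 ≅ Z^16.

∂_1: C_1 → C_0 maps an edge to its endpoints' difference, ∂[p,q] = q − p. For instance
  ∂[2,3] = [3] − [2].
This gives a 8×24 integer matrix of rank 7; reducing to Smith normal form yields diagonal entries (1,1,1,1,1,1,1).

Boundary ∂_2: C_2 → C_1 maps a triangle to the signed sum of its edges. For instance
  ∂[0,4,5] = [4,5] − [0,5] + [0,4],
  ∂[1,4,5] = [4,5] − [1,5] + [1,4].
The resulting 24×16 matrix has rank 15, and its Smith normal form has invariant factors (1,1,1,1,1,1,1,1,1,1,1,1,1,1,1).

Now H_k = ker ∂_k / im ∂_{k+1}, so:

  H_0: rank C_0 − rank ∂_1 = 8 − 7 = 1, and the invariant factors of ∂_1 are all 1, so H_0 ≅ Z.
  H_1: rank ker ∂_1 − rank ∂_2 = (24 − 7) − 15 = 2, and the invariant factors of ∂_2 are all 1, so H_1 ≅ Z^2.
  H_2: rank ker ∂_2 − rank ∂_3 = (16 − 15) − 0 = 1, and there is no ∂_3, so H_2 ≅ Z.

(K is a triangulation of the torus T^2.)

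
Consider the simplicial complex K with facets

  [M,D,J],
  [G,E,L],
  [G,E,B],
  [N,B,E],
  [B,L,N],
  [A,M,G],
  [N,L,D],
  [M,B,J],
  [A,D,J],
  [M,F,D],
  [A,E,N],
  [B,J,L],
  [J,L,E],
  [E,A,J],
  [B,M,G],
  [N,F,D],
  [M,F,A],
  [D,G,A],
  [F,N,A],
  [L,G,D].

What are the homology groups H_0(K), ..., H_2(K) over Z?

Order the vertices as A < B < D < E < F < G < J < L < M < N. Listing each simplex with vertices in this order, K has dimension 2 with simplices:

  0-simplices (10): A, B, D, E, F, G, J, L, M, N
  1-simplices (30): AD, AE, AF, AG, AJ, AM, AN, BE, BG, BJ, BL, BM, BN, DF, DG, DJ, DL, DM, DN, EG, EJ, EL, EN, FM, FN, GL, GM, JL, JM, LN
  2-simplices (20): ADG, ADJ, AEJ, AEN, AFM, AFN, AGM, BEG, BEN, BGM, BJL, BJM, BLN, DFM, DFN, DGL, DJM, DLN, EGL, EJL

Hence C_0 ≅ Z^10, C_1 ≅ Z^30, C_2 ≅ Z^20.

∂_1: C_1 → C_0 is given by ∂[p,q] = [q] − [p]. For instance
  ∂FN = N − F.
The resulting 10×30 matrix has rank 9, and its Smith normal form has invariant factors (1,1,1,1,1,1,1,1,1).

∂_2: C_2 → C_1 acts by ∂[p,q,r] = [q,r] − [p,r] + [p,q]. For instance
  ∂AEN = EN − AN + AE,
  ∂BGM = GM − BM + BG.
The resulting 30×20 matrix has rank 20, and its Smith normal form has invariant factors (1,1,1,1,1,1,1,1,1,1,1,1,1,1,1,1,1,1,1,2).

Now H_k = ker ∂_k / im ∂_{k+1}, so:

  H_0: rank C_0 − rank ∂_1 = 10 − 9 = 1, and the invariant factors of ∂_1 are all 1, so H_0 ≅ Z.
  H_1: rank ker ∂_1 − rank ∂_2 = (30 − 9) − 20 = 1, and ∂_2 has invariant factor 2 > 1, so H_1 ≅ Z ⊕ Z/2.
  H_2: rank ker ∂_2 − rank ∂_3 = (20 − 20) − 0 = 0, and there is no ∂_3, so H_2 ≅ 0.

H_0 = Z,  H_1 = Z ⊕ Z/2,  H_2 = 0.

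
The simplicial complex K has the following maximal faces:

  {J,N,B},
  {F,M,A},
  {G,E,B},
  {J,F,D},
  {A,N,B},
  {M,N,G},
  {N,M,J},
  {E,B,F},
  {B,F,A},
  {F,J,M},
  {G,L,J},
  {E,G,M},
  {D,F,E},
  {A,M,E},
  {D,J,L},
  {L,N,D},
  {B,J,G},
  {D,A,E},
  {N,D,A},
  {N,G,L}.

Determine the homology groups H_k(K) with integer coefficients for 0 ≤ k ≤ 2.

H_0 = Z,  H_1 = Z ⊕ Z/2,  H_2 = 0.

Take the total order A < B < D < E < F < G < J < L < M < N on the vertex set. Then K (dimension 2) consists of the simplices:

  0-simplices (10): A, B, D, E, F, G, J, L, M, N
  1-simplices (30): AB, AD, AE, AF, AM, AN, BE, BF, BG, BJ, BN, DE, DF, DJ, DL, DN, EF, EG, EM, FJ, FM, GJ, GL, GM, GN, JL, JM, JN, LN, MN
  2-simplices (20): ABF, ABN, ADE, ADN, AEM, AFM, BEF, BEG, BGJ, BJN, DEF, DFJ, DJL, DLN, EGM, FJM, GJL, GLN, GMN, JMN

so the chain groups are C_0 ≅ Z^10, C_1 ≅ Z^30, C_2 ≅ Z^20.

Boundary ∂_1: C_1 → C_0 sends each edge [p,q] (with p < q) to q − p. For instance
  ∂DN = N − D.
This gives a 10×30 integer matrix of rank 9; reducing to Smith normal form yields diagonal entries (1,1,1,1,1,1,1,1,1).

∂_2: C_2 → C_1 maps a triangle to the signed sum of its edges. For instance
  ∂BEF = EF − BF + BE,
  ∂GMN = MN − GN + GM.
As a 30×20 matrix over Z this has rank 20, with invariant factors (1,1,1,1,1,1,1,1,1,1,1,1,1,1,1,1,1,1,1,2).

Computing H_k = (kernel of ∂_k) / (image of ∂_{k+1}):

  H_0: rank C_0 − rank ∂_1 = 10 − 9 = 1, and the invariant factors of ∂_1 are all 1, so H_0 = Z.
  H_1: rank ker ∂_1 − rank ∂_2 = (30 − 9) − 20 = 1, and ∂_2 has invariant factor 2 > 1, so H_1 = Z ⊕ Z/2.
  H_2: rank ker ∂_2 − rank ∂_3 = (20 − 20) − 0 = 0, and there is no ∂_3, so H_2 = 0.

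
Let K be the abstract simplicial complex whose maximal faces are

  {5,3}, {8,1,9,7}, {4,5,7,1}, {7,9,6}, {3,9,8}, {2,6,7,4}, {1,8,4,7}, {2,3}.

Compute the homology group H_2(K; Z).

We work with the vertex ordering 1 < 2 < 3 < 4 < 5 < 6 < 7 < 8 < 9. The simplices of K, each written with vertices in increasing order, are:

  0-simplices (9): [1], [2], [3], [4], [5], [6], [7], [8], [9]
  1-simplices (22): [1,4], [1,5], [1,7], [1,8], [1,9], [2,3], [2,4], [2,6], [2,7], [3,5], [3,8], [3,9], [4,5], [4,6], [4,7], [4,8], [5,7], [6,7], [6,9], [7,8], [7,9], [8,9]
  2-simplices (16): [1,4,5], [1,4,7], [1,4,8], [1,5,7], [1,7,8], [1,7,9], [1,8,9], [2,4,6], [2,4,7], [2,6,7], [3,8,9], [4,5,7], [4,6,7], [4,7,8], [6,7,9], [7,8,9]
  3-simplices (4): [1,4,5,7], [1,4,7,8], [1,7,8,9], [2,4,6,7]

so the chain groups are C_0 ≅ Z^9, C_1 ≅ Z^22, C_2 ≅ Z^16, C_3 ≅ Z^4.

Boundary ∂_1: C_1 → C_0 maps an edge to its endpoints' difference, ∂[p,q] = q − p.
As a 9×22 matrix over Z this has rank 8, with invariant factors (1,1,1,1,1,1,1,1).

Boundary ∂_2: C_2 → C_1 maps a triangle to the signed sum of its edges. For instance
  ∂[1,5,7] = [5,7] − [1,7] + [1,5],
  ∂[4,6,7] = [6,7] − [4,7] + [4,6].
As a 22×16 matrix over Z this has rank 12, with invariant factors (1,1,1,1,1,1,1,1,1,1,1,1).

Boundary ∂_3: C_3 → C_2 sends each 3-simplex σ to the alternating sum Σ_i (−1)^i (σ with its i-th vertex removed). For instance
  ∂[1,7,8,9] = [7,8,9] − [1,8,9] + [1,7,9] − [1,7,8],
  ∂[1,4,5,7] = [4,5,7] − [1,5,7] + [1,4,7] − [1,4,5].
This gives a 16×4 integer matrix of rank 4; reducing to Smith normal form yields diagonal entries (1,1,1,1).

Computing H_k = (kernel of ∂_k) / (image of ∂_{k+1}):

  H_2: rank ker ∂_2 − rank ∂_3 = (16 − 12) − 4 = 0, and the invariant factors of ∂_3 are all 1, so H_2 = 0.

H_2 = 0.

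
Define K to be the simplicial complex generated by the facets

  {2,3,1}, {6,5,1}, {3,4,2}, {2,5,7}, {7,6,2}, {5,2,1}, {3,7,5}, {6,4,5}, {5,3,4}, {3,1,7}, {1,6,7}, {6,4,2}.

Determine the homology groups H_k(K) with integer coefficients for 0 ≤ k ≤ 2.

H_0 = Z,  H_1 = Z/2,  H_2 = 0.

We work with the vertex ordering 1 < 2 < 3 < 4 < 5 < 6 < 7. The simplices of K, each written with vertices in increasing order, are:

  0-simplices (7): [1], [2], [3], [4], [5], [6], [7]
  1-simplices (18): [1,2], [1,3], [1,5], [1,6], [1,7], [2,3], [2,4], [2,5], [2,6], [2,7], [3,4], [3,5], [3,7], [4,5], [4,6], [5,6], [5,7], [6,7]
  2-simplices (12): [1,2,3], [1,2,5], [1,3,7], [1,5,6], [1,6,7], [2,3,4], [2,4,6], [2,5,7], [2,6,7], [3,4,5], [3,5,7], [4,5,6]

so the chain groups are C_0 ≅ Z^7, C_1 ≅ Z^18, C_2 ≅ Z^12.

∂_1: C_1 → C_0 maps an edge to its endpoints' difference, ∂[p,q] = q − p. For instance
  ∂[2,7] = [7] − [2].
The 7×18 boundary matrix has rank 6 and Smith normal form diag(1,1,1,1,1,1).

The boundary map ∂_2: C_2 → C_1 maps a triangle to the signed sum of its edges. For instance
  ∂[4,5,6] = [5,6] − [4,6] + [4,5],
  ∂[2,3,4] = [3,4] − [2,4] + [2,3].
As a 18×12 matrix over Z this has rank 12, with invariant factors (1,1,1,1,1,1,1,1,1,1,1,2).

Reading off H_k = ker ∂_k / im ∂_{k+1}:

  H_0: rank C_0 − rank ∂_1 = 7 − 6 = 1, and the invariant factors of ∂_1 are all 1, so H_0 = Z.
  H_1: rank ker ∂_1 − rank ∂_2 = (18 − 6) − 12 = 0, and ∂_2 has invariant factor 2 > 1, so H_1 = Z/2.
  H_2: rank ker ∂_2 − rank ∂_3 = (12 − 12) − 0 = 0, and there is no ∂_3, so H_2 = 0.

As a check, the Euler characteristic is 7 − 18 + 12 = 1, which agrees with 1 − 0 + 0 = 1.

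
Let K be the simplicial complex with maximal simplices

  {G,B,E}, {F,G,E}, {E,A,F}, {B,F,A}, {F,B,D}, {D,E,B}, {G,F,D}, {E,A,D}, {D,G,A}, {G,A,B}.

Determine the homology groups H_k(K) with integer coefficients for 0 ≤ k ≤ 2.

We work with the vertex ordering A < B < D < E < F < G. The simplices of K, each written with vertices in increasing order, are:

  0-simplices (6): A, B, D, E, F, G
  1-simplices (15): AB, AD, AE, AF, AG, BD, BE, BF, BG, DE, DF, DG, EF, EG, FG
  2-simplices (10): ABF, ABG, ADE, ADG, AEF, BDE, BDF, BEG, DFG, EFG

Hence C_0 ≅ Z^6, C_1 ≅ Z^15, C_2 ≅ Z^10.

Boundary ∂_1: C_1 → C_0 sends each edge [p,q] (with p < q) to q − p.
This gives a 6×15 integer matrix of rank 5; reducing to Smith normal form yields diagonal entries (1,1,1,1,1).

The boundary map ∂_2: C_2 → C_1 sends each 2-simplex [p,q,r] to [q,r] − [p,r] + [p,q]. For instance
  ∂ABG = BG − AG + AB,
  ∂DFG = FG − DG + DF.
The resulting 15×10 matrix has rank 10, and its Smith normal form has invariant factors (1,1,1,1,1,1,1,1,1,2).

From H_k ≅ ker(∂_k) / im(∂_{k+1}) we obtain:

  H_0: rank C_0 − rank ∂_1 = 6 − 5 = 1, and the invariant factors of ∂_1 are all 1, so H_0 = Z.
  H_1: rank ker ∂_1 − rank ∂_2 = (15 − 5) − 10 = 0, and ∂_2 has invariant factor 2 > 1, so H_1 = Z/2.
  H_2: rank ker ∂_2 − rank ∂_3 = (10 − 10) − 0 = 0, and there is no ∂_3, so H_2 = 0.

H_0 ≅ Z,  H_1 ≅ Z/2,  H_2 = 0.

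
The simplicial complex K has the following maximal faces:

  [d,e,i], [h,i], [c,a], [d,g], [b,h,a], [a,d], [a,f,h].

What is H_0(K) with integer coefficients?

Order the vertices as a < b < c < d < e < f < g < h < i. Listing each simplex with vertices in this order, K has dimension 2 with simplices:

  0-simplices (9): a, b, c, d, e, f, g, h, i
  1-simplices (12): ab, ac, ad, af, ah, bh, de, dg, di, ei, fh, hi
  2-simplices (3): abh, afh, dei

giving chain groups C_0 ≅ Z^9, C_1 ≅ Z^12, C_2 ≅ Z^3.

Boundary ∂_1: C_1 → C_0 maps an edge to its endpoints' difference, ∂[p,q] = q − p.
The 9×12 boundary matrix has rank 8 and Smith normal form diag(1,1,1,1,1,1,1,1).

Boundary ∂_2: C_2 → C_1 acts by ∂[p,q,r] = [q,r] − [p,r] + [p,q]. For instance
  ∂afh = fh − ah + af,
  ∂dei = ei − di + de.
The resulting 12×3 matrix has rank 3, and its Smith normal form has invariant factors (1,1,1).

Reading off H_k = ker ∂_k / im ∂_{k+1}:

  H_0: rank C_0 − rank ∂_1 = 9 − 8 = 1, and the invariant factors of ∂_1 are all 1, so H_0 = Z.

H_0 = Z.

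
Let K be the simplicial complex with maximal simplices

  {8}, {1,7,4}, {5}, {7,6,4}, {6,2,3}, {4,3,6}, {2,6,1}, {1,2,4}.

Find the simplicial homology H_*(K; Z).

H_0 = Z^3,  H_1 = Z,  H_2 = 0.

K has 8 vertices, 12 edges, 6 triangles.
rank ∂_0 = 0, rank ∂_1 = 5 ⇒ b_0 = 8 − 0 − 5 = 3; all invariant factors of ∂_1 are 1 so no torsion. So H_0 = Z^3.
rank ∂_1 = 5, rank ∂_2 = 6 ⇒ b_1 = 12 − 5 − 6 = 1; all invariant factors of ∂_2 are 1 so no torsion. So H_1 = Z.
rank ∂_2 = 6, rank ∂_3 = 0 ⇒ b_2 = 6 − 6 − 0 = 0. So H_2 = 0.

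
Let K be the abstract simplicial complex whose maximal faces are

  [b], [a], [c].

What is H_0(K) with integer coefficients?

H_0 ≅ Z^3.

K has 3 vertices.
rank ∂_0 = 0, rank ∂_1 = 0 ⇒ b_0 = 3 − 0 − 0 = 3. So H_0 ≅ Z^3.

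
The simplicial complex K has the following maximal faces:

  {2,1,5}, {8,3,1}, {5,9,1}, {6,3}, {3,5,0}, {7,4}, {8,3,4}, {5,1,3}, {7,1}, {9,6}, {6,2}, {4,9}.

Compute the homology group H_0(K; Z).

Take the total order 0 < 1 < 2 < 3 < 4 < 5 < 6 < 7 < 8 < 9 on the vertex set. Then K (dimension 2) consists of the simplices:

  0-simplices (10): [0], [1], [2], [3], [4], [5], [6], [7], [8], [9]
  1-simplices (19): [0,3], [0,5], [1,2], [1,3], [1,5], [1,7], [1,8], [1,9], [2,5], [2,6], [3,4], [3,5], [3,6], [3,8], [4,7], [4,8], [4,9], [5,9], [6,9]
  2-simplices (6): [0,3,5], [1,2,5], [1,3,5], [1,3,8], [1,5,9], [3,4,8]

so the chain groups are C_0 ≅ Z^10, C_1 ≅ Z^19, C_2 ≅ Z^6.

∂_1: C_1 → C_0 maps an edge to its endpoints' difference, ∂[p,q] = q − p. For instance
  ∂[3,4] = [4] − [3].
This gives a 10×19 integer matrix of rank 9; reducing to Smith normal form yields diagonal entries (1,1,1,1,1,1,1,1,1).

∂_2: C_2 → C_1 acts by ∂[p,q,r] = [q,r] − [p,r] + [p,q]. For instance
  ∂[3,4,8] = [4,8] − [3,8] + [3,4],
  ∂[1,3,5] = [3,5] − [1,5] + [1,3].
This gives a 19×6 integer matrix of rank 6; reducing to Smith normal form yields diagonal entries (1,1,1,1,1,1).

Reading off H_k = ker ∂_k / im ∂_{k+1}:

  H_0: rank C_0 − rank ∂_1 = 10 − 9 = 1, and the invariant factors of ∂_1 are all 1, so H_0 ≅ Z.

H_0 = Z.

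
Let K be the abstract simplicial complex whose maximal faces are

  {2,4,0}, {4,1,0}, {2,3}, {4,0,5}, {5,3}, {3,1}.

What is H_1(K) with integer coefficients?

H_1 = Z^2.

Order the vertices as 0 < 1 < 2 < 3 < 4 < 5. Listing each simplex with vertices in this order, K has dimension 2 with simplices:

  0-simplices (6): [0], [1], [2], [3], [4], [5]
  1-simplices (10): [0,1], [0,2], [0,4], [0,5], [1,3], [1,4], [2,3], [2,4], [3,5], [4,5]
  2-simplices (3): [0,1,4], [0,2,4], [0,4,5]

giving chain groups C_0 ≅ Z^6, C_1 ≅ Z^10, C_2 ≅ Z^3.

The boundary map ∂_1: C_1 → C_0 is given by ∂[p,q] = [q] − [p]. For instance
  ∂[1,3] = [3] − [1].
The 6×10 boundary matrix has rank 5 and Smith normal form diag(1,1,1,1,1).

∂_2: C_2 → C_1 sends each 2-simplex [p,q,r] to [q,r] − [p,r] + [p,q]. For instance
  ∂[0,4,5] = [4,5] − [0,5] + [0,4],
  ∂[0,2,4] = [2,4] − [0,4] + [0,2].
The resulting 10×3 matrix has rank 3, and its Smith normal form has invariant factors (1,1,1).

Computing H_k = (kernel of ∂_k) / (image of ∂_{k+1}):

  H_1: rank ker ∂_1 − rank ∂_2 = (10 − 5) − 3 = 2, and the invariant factors of ∂_2 are all 1, so H_1 ≅ Z^2.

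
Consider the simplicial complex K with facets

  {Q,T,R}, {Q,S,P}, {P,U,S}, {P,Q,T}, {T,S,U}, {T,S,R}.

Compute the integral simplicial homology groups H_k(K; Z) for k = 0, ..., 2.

We work with the vertex ordering P < Q < R < S < T < U. The simplices of K, each written with vertices in increasing order, are:

  0-simplices (6): P, Q, R, S, T, U
  1-simplices (12): PQ, PS, PT, PU, QR, QS, QT, RS, RT, ST, SU, TU
  2-simplices (6): PQS, PQT, PSU, QRT, RST, STU

Hence C_0 ≅ Z^6, C_1 ≅ Z^12, C_2 ≅ Z^6.

Boundary ∂_1: C_1 → C_0 maps an edge to its endpoints' difference, ∂[p,q] = q − p.
The resulting 6×12 matrix has rank 5, and its Smith normal form has invariant factors (1,1,1,1,1).

The boundary map ∂_2: C_2 → C_1 maps a triangle to the signed sum of its edges. For instance
  ∂QRT = RT − QT + QR,
  ∂STU = TU − SU + ST.
The 12×6 boundary matrix has rank 6 and Smith normal form diag(1,1,1,1,1,1).

Computing H_k = (kernel of ∂_k) / (image of ∂_{k+1}):

  H_0: rank C_0 − rank ∂_1 = 6 − 5 = 1, and the invariant factors of ∂_1 are all 1, so H_0 ≅ Z.
  H_1: rank ker ∂_1 − rank ∂_2 = (12 − 5) − 6 = 1, and the invariant factors of ∂_2 are all 1, so H_1 ≅ Z.
  H_2: rank ker ∂_2 − rank ∂_3 = (6 − 6) − 0 = 0, and there is no ∂_3, so H_2 ≅ 0.

As a check, the Euler characteristic is 6 − 12 + 6 = 0, which agrees with 1 − 1 + 0 = 0.

H_0 ≅ Z,  H_1 ≅ Z,  H_2 = 0.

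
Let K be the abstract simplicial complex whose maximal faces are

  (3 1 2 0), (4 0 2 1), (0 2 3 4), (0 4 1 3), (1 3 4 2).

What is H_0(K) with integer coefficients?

H_0 = Z.

Take the total order 0 < 1 < 2 < 3 < 4 on the vertex set. Then K (dimension 3) consists of the simplices:

  0-simplices (5): [0], [1], [2], [3], [4]
  1-simplices (10): [0,1], [0,2], [0,3], [0,4], [1,2], [1,3], [1,4], [2,3], [2,4], [3,4]
  2-simplices (10): [0,1,2], [0,1,3], [0,1,4], [0,2,3], [0,2,4], [0,3,4], [1,2,3], [1,2,4], [1,3,4], [2,3,4]
  3-simplices (5): [0,1,2,3], [0,1,2,4], [0,1,3,4], [0,2,3,4], [1,2,3,4]

so the chain groups are C_0 ≅ Z^5, C_1 ≅ Z^10, C_2 ≅ Z^10, C_3 ≅ Z^5.

Boundary ∂_1: C_1 → C_0 sends each edge [p,q] (with p < q) to q − p.
The resulting 5×10 matrix has rank 4, and its Smith normal form has invariant factors (1,1,1,1).

Boundary ∂_2: C_2 → C_1 acts by ∂[p,q,r] = [q,r] − [p,r] + [p,q]. For instance
  ∂[2,3,4] = [3,4] − [2,4] + [2,3],
  ∂[0,3,4] = [3,4] − [0,4] + [0,3].
This gives a 10×10 integer matrix of rank 6; reducing to Smith normal form yields diagonal entries (1,1,1,1,1,1).

Boundary ∂_3: C_3 → C_2 sends each 3-simplex σ to the alternating sum Σ_i (−1)^i (σ with its i-th vertex removed). For instance
  ∂[0,1,2,4] = [1,2,4] − [0,2,4] + [0,1,4] − [0,1,2],
  ∂[0,2,3,4] = [2,3,4] − [0,3,4] + [0,2,4] − [0,2,3].
The resulting 10×5 matrix has rank 4, and its Smith normal form has invariant factors (1,1,1,1).

From H_k ≅ ker(∂_k) / im(∂_{k+1}) we obtain:

  H_0: rank C_0 − rank ∂_1 = 5 − 4 = 1, and the invariant factors of ∂_1 are all 1, so H_0 ≅ Z.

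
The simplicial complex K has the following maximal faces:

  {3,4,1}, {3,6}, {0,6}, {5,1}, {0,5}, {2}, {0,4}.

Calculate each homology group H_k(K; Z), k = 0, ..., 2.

Order the vertices as 0 < 1 < 2 < 3 < 4 < 5 < 6. Listing each simplex with vertices in this order, K has dimension 2 with simplices:

  0-simplices (7): [0], [1], [2], [3], [4], [5], [6]
  1-simplices (8): [0,4], [0,5], [0,6], [1,3], [1,4], [1,5], [3,4], [3,6]
  2-simplices (1): [1,3,4]

giving chain groups C_0 ≅ Z^7, C_1 ≅ Z^8, C_2 ≅ Z^1.

∂_1: C_1 → C_0 sends each edge [p,q] (with p < q) to q − p. For instance
  ∂[1,5] = [5] − [1].
The 7×8 boundary matrix has rank 5 and Smith normal form diag(1,1,1,1,1).

Boundary ∂_2: C_2 → C_1 maps a triangle to the signed sum of its edges. For instance
  ∂[1,3,4] = [3,4] − [1,4] + [1,3].
The 8×1 boundary matrix has rank 1 and Smith normal form diag(1).

Reading off H_k = ker ∂_k / im ∂_{k+1}:

  H_0: rank C_0 − rank ∂_1 = 7 − 5 = 2, and the invariant factors of ∂_1 are all 1, so H_0 = Z^2.
  H_1: rank ker ∂_1 − rank ∂_2 = (8 − 5) − 1 = 2, and the invariant factors of ∂_2 are all 1, so H_1 = Z^2.
  H_2: rank ker ∂_2 − rank ∂_3 = (1 − 1) − 0 = 0, and there is no ∂_3, so H_2 = 0.

As a check, the Euler characteristic is 7 − 8 + 1 = 0, which agrees with 2 − 2 + 0 = 0.

H_0 = Z^2,  H_1 = Z^2,  H_2 = 0.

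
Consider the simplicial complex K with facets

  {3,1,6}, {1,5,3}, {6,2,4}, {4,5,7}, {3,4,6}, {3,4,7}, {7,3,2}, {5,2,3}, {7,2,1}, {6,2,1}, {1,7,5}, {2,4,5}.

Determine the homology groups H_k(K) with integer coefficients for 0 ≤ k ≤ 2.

H_0 ≅ Z,  H_1 ≅ Z/2Z,  H_2 = 0.

We work with the vertex ordering 1 < 2 < 3 < 4 < 5 < 6 < 7. The simplices of K, each written with vertices in increasing order, are:

  0-simplices (7): [1], [2], [3], [4], [5], [6], [7]
  1-simplices (18): [1,2], [1,3], [1,5], [1,6], [1,7], [2,3], [2,4], [2,5], [2,6], [2,7], [3,4], [3,5], [3,6], [3,7], [4,5], [4,6], [4,7], [5,7]
  2-simplices (12): [1,2,6], [1,2,7], [1,3,5], [1,3,6], [1,5,7], [2,3,5], [2,3,7], [2,4,5], [2,4,6], [3,4,6], [3,4,7], [4,5,7]

Hence C_0 ≅ Z^7, C_1 ≅ Z^18, C_2 ≅ Z^12.

∂_1: C_1 → C_0 sends each edge [p,q] (with p < q) to q − p.
The 7×18 boundary matrix has rank 6 and Smith normal form diag(1,1,1,1,1,1).

The boundary map ∂_2: C_2 → C_1 acts by ∂[p,q,r] = [q,r] − [p,r] + [p,q]. For instance
  ∂[3,4,7] = [4,7] − [3,7] + [3,4],
  ∂[2,3,5] = [3,5] − [2,5] + [2,3].
As a 18×12 matrix over Z this has rank 12, with invariant factors (1,1,1,1,1,1,1,1,1,1,1,2).

Computing H_k = (kernel of ∂_k) / (image of ∂_{k+1}):

  H_0: rank C_0 − rank ∂_1 = 7 − 6 = 1, and the invariant factors of ∂_1 are all 1, so H_0 ≅ Z.
  H_1: rank ker ∂_1 − rank ∂_2 = (18 − 6) − 12 = 0, and ∂_2 has invariant factor 2 > 1, so H_1 ≅ Z/2Z.
  H_2: rank ker ∂_2 − rank ∂_3 = (12 − 12) − 0 = 0, and there is no ∂_3, so H_2 ≅ 0.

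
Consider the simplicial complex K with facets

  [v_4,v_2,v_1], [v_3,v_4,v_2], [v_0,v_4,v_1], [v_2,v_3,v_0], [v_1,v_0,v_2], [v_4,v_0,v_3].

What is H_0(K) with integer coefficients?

H_0 ≅ Z.

We work with the vertex ordering v_0 < v_1 < v_2 < v_3 < v_4. The simplices of K, each written with vertices in increasing order, are:

  0-simplices (5): [v_0], [v_1], [v_2], [v_3], [v_4]
  1-simplices (9): [v_0,v_1], [v_0,v_2], [v_0,v_3], [v_0,v_4], [v_1,v_2], [v_1,v_4], [v_2,v_3], [v_2,v_4], [v_3,v_4]
  2-simplices (6): [v_0,v_1,v_2], [v_0,v_1,v_4], [v_0,v_2,v_3], [v_0,v_3,v_4], [v_1,v_2,v_4], [v_2,v_3,v_4]

giving chain groups C_0 ≅ Z^5, C_1 ≅ Z^9, C_2 ≅ Z^6.

∂_1: C_1 → C_0 maps an edge to its endpoints' difference, ∂[p,q] = q − p.
This gives a 5×9 integer matrix of rank 4; reducing to Smith normal form yields diagonal entries (1,1,1,1).

Boundary ∂_2: C_2 → C_1 acts by ∂[p,q,r] = [q,r] − [p,r] + [p,q]. For instance
  ∂[v_1,v_2,v_4] = [v_2,v_4] − [v_1,v_4] + [v_1,v_2],
  ∂[v_0,v_3,v_4] = [v_3,v_4] − [v_0,v_4] + [v_0,v_3].
The resulting 9×6 matrix has rank 5, and its Smith normal form has invariant factors (1,1,1,1,1).

Now H_k = ker ∂_k / im ∂_{k+1}, so:

  H_0: rank C_0 − rank ∂_1 = 5 − 4 = 1, and the invariant factors of ∂_1 are all 1, so H_0 = Z.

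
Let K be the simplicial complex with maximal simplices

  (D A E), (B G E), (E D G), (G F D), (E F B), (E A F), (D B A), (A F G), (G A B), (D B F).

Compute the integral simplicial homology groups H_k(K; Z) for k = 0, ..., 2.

H_0 = Z,  H_1 = Z/2,  H_2 = 0.

We work with the vertex ordering A < B < D < E < F < G. The simplices of K, each written with vertices in increasing order, are:

  0-simplices (6): A, B, D, E, F, G
  1-simplices (15): AB, AD, AE, AF, AG, BD, BE, BF, BG, DE, DF, DG, EF, EG, FG
  2-simplices (10): ABD, ABG, ADE, AEF, AFG, BDF, BEF, BEG, DEG, DFG

Hence C_0 ≅ Z^6, C_1 ≅ Z^15, C_2 ≅ Z^10.

Boundary ∂_1: C_1 → C_0 maps an edge to its endpoints' difference, ∂[p,q] = q − p. For instance
  ∂DG = G − D.
This gives a 6×15 integer matrix of rank 5; reducing to Smith normal form yields diagonal entries (1,1,1,1,1).

The boundary map ∂_2: C_2 → C_1 acts by ∂[p,q,r] = [q,r] − [p,r] + [p,q]. For instance
  ∂ABG = BG − AG + AB,
  ∂BEF = EF − BF + BE.
As a 15×10 matrix over Z this has rank 10, with invariant factors (1,1,1,1,1,1,1,1,1,2).

Computing H_k = (kernel of ∂_k) / (image of ∂_{k+1}):

  H_0: rank C_0 − rank ∂_1 = 6 − 5 = 1, and the invariant factors of ∂_1 are all 1, so H_0 ≅ Z.
  H_1: rank ker ∂_1 − rank ∂_2 = (15 − 5) − 10 = 0, and ∂_2 has invariant factor 2 > 1, so H_1 ≅ Z/2.
  H_2: rank ker ∂_2 − rank ∂_3 = (10 − 10) − 0 = 0, and there is no ∂_3, so H_2 ≅ 0.

(K is a triangulation of the real projective plane RP^2.)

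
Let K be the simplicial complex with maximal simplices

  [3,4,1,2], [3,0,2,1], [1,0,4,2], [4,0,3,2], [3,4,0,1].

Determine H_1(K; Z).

H_1 ≅ 0.

Order the vertices as 0 < 1 < 2 < 3 < 4. Listing each simplex with vertices in this order, K has dimension 3 with simplices:

  0-simplices (5): [0], [1], [2], [3], [4]
  1-simplices (10): [0,1], [0,2], [0,3], [0,4], [1,2], [1,3], [1,4], [2,3], [2,4], [3,4]
  2-simplices (10): [0,1,2], [0,1,3], [0,1,4], [0,2,3], [0,2,4], [0,3,4], [1,2,3], [1,2,4], [1,3,4], [2,3,4]
  3-simplices (5): [0,1,2,3], [0,1,2,4], [0,1,3,4], [0,2,3,4], [1,2,3,4]

so the chain groups are C_0 ≅ Z^5, C_1 ≅ Z^10, C_2 ≅ Z^10, C_3 ≅ Z^5.

∂_1: C_1 → C_0 sends each edge [p,q] (with p < q) to q − p. For instance
  ∂[1,2] = [2] − [1].
The 5×10 boundary matrix has rank 4 and Smith normal form diag(1,1,1,1).

∂_2: C_2 → C_1 acts by ∂[p,q,r] = [q,r] − [p,r] + [p,q]. For instance
  ∂[0,1,3] = [1,3] − [0,3] + [0,1],
  ∂[1,2,3] = [2,3] − [1,3] + [1,2].
The 10×10 boundary matrix has rank 6 and Smith normal form diag(1,1,1,1,1,1).

The boundary map ∂_3: C_3 → C_2 sends each 3-simplex σ to the alternating sum Σ_i (−1)^i (σ with its i-th vertex removed). For instance
  ∂[0,1,2,3] = [1,2,3] − [0,2,3] + [0,1,3] − [0,1,2],
  ∂[0,2,3,4] = [2,3,4] − [0,3,4] + [0,2,4] − [0,2,3].
The resulting 10×5 matrix has rank 4, and its Smith normal form has invariant factors (1,1,1,1).

From H_k ≅ ker(∂_k) / im(∂_{k+1}) we obtain:

  H_1: rank ker ∂_1 − rank ∂_2 = (10 − 4) − 6 = 0, and the invariant factors of ∂_2 are all 1, so H_1 ≅ 0.

(K is a triangulation of the 3-sphere S^3.)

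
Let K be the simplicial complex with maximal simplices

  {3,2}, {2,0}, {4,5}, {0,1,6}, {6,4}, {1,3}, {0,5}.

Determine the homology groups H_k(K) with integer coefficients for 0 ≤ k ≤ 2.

H_0 = Z,  H_1 = Z^2,  H_2 = 0.

K has 7 vertices, 9 edges, 1 triangle.
rank ∂_0 = 0, rank ∂_1 = 6 ⇒ b_0 = 7 − 0 − 6 = 1; all invariant factors of ∂_1 are 1 so no torsion. So H_0 = Z.
rank ∂_1 = 6, rank ∂_2 = 1 ⇒ b_1 = 9 − 6 − 1 = 2; all invariant factors of ∂_2 are 1 so no torsion. So H_1 = Z^2.
rank ∂_2 = 1, rank ∂_3 = 0 ⇒ b_2 = 1 − 1 − 0 = 0. So H_2 = 0.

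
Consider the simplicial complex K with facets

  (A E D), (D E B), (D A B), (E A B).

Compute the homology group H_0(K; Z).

H_0 ≅ Z.

Take the total order A < B < D < E on the vertex set. Then K (dimension 2) consists of the simplices:

  0-simplices (4): A, B, D, E
  1-simplices (6): AB, AD, AE, BD, BE, DE
  2-simplices (4): ABD, ABE, ADE, BDE

so the chain groups are C_0 ≅ Z^4, C_1 ≅ Z^6, C_2 ≅ Z^4.

∂_1: C_1 → C_0 sends each edge [p,q] (with p < q) to q − p.
This gives a 4×6 integer matrix of rank 3; reducing to Smith normal form yields diagonal entries (1,1,1).

The boundary map ∂_2: C_2 → C_1 maps a triangle to the signed sum of its edges. For instance
  ∂ABE = BE − AE + AB,
  ∂BDE = DE − BE + BD.
As a 6×4 matrix over Z this has rank 3, with invariant factors (1,1,1).

Now H_k = ker ∂_k / im ∂_{k+1}, so:

  H_0: rank C_0 − rank ∂_1 = 4 − 3 = 1, and the invariant factors of ∂_1 are all 1, so H_0 = Z.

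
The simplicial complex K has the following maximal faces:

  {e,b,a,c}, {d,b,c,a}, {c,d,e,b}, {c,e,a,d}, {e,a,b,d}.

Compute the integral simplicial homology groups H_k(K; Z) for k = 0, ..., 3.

Take the total order a < b < c < d < e on the vertex set. Then K (dimension 3) consists of the simplices:

  0-simplices (5): a, b, c, d, e
  1-simplices (10): ab, ac, ad, ae, bc, bd, be, cd, ce, de
  2-simplices (10): abc, abd, abe, acd, ace, ade, bcd, bce, bde, cde
  3-simplices (5): abcd, abce, abde, acde, bcde

Hence C_0 ≅ Z^5, C_1 ≅ Z^10, C_2 ≅ Z^10, C_3 ≅ Z^5.

Boundary ∂_1: C_1 → C_0 sends each edge [p,q] (with p < q) to q − p.
As a 5×10 matrix over Z this has rank 4, with invariant factors (1,1,1,1).

Boundary ∂_2: C_2 → C_1 acts by ∂[p,q,r] = [q,r] − [p,r] + [p,q]. For instance
  ∂acd = cd − ad + ac,
  ∂ade = de − ae + ad.
The resulting 10×10 matrix has rank 6, and its Smith normal form has invariant factors (1,1,1,1,1,1).

∂_3: C_3 → C_2 sends each 3-simplex σ to the alternating sum Σ_i (−1)^i (σ with its i-th vertex removed). For instance
  ∂abde = bde − ade + abe − abd,
  ∂abcd = bcd − acd + abd − abc.
As a 10×5 matrix over Z this has rank 4, with invariant factors (1,1,1,1).

Reading off H_k = ker ∂_k / im ∂_{k+1}:

  H_0: rank C_0 − rank ∂_1 = 5 − 4 = 1, and the invariant factors of ∂_1 are all 1, so H_0 ≅ Z.
  H_1: rank ker ∂_1 − rank ∂_2 = (10 − 4) − 6 = 0, and the invariant factors of ∂_2 are all 1, so H_1 ≅ 0.
  H_2: rank ker ∂_2 − rank ∂_3 = (10 − 6) − 4 = 0, and the invariant factors of ∂_3 are all 1, so H_2 ≅ 0.
  H_3: rank ker ∂_3 − rank ∂_4 = (5 − 4) − 0 = 1, and there is no ∂_4, so H_3 ≅ Z.

H_0 = Z,  H_1 = 0,  H_2 = 0,  H_3 = Z.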